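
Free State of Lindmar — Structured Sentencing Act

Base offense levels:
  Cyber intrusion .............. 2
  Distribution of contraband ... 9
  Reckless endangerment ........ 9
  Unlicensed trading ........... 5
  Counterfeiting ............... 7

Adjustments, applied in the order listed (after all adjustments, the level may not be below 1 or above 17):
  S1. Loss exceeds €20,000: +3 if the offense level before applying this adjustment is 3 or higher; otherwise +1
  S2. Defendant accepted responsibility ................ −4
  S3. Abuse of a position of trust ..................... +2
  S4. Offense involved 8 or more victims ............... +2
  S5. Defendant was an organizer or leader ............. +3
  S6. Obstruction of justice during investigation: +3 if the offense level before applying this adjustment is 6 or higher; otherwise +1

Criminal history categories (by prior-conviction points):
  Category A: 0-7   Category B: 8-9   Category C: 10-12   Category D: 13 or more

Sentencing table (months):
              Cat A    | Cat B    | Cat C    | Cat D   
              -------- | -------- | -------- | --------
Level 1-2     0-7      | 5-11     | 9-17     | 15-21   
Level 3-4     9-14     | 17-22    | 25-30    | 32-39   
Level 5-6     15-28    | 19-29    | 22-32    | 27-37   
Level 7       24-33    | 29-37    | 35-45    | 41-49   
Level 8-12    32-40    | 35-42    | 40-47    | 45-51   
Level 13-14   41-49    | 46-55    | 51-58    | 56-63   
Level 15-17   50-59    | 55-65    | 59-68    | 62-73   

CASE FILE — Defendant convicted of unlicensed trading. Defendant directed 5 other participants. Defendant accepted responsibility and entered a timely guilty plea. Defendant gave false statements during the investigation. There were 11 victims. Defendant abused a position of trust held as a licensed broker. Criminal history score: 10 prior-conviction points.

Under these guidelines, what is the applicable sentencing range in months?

Base offense level for unlicensed trading: 5.
S2 applies: 5 − 4 = 1.
S3 applies: 1 + 2 = 3.
S4 applies: 3 + 2 = 5.
S5 applies: 5 + 3 = 8.
S6 applies (level before this adjustment is 8 ≥ 6, so +3): 8 + 3 = 11.
Final offense level: 11.
Criminal history: 10 prior points → Category C (10-12).
Level 11 falls in the 8-12 band.
Grid: Level 8-12 × Category C = 40-47 months.

40-47 months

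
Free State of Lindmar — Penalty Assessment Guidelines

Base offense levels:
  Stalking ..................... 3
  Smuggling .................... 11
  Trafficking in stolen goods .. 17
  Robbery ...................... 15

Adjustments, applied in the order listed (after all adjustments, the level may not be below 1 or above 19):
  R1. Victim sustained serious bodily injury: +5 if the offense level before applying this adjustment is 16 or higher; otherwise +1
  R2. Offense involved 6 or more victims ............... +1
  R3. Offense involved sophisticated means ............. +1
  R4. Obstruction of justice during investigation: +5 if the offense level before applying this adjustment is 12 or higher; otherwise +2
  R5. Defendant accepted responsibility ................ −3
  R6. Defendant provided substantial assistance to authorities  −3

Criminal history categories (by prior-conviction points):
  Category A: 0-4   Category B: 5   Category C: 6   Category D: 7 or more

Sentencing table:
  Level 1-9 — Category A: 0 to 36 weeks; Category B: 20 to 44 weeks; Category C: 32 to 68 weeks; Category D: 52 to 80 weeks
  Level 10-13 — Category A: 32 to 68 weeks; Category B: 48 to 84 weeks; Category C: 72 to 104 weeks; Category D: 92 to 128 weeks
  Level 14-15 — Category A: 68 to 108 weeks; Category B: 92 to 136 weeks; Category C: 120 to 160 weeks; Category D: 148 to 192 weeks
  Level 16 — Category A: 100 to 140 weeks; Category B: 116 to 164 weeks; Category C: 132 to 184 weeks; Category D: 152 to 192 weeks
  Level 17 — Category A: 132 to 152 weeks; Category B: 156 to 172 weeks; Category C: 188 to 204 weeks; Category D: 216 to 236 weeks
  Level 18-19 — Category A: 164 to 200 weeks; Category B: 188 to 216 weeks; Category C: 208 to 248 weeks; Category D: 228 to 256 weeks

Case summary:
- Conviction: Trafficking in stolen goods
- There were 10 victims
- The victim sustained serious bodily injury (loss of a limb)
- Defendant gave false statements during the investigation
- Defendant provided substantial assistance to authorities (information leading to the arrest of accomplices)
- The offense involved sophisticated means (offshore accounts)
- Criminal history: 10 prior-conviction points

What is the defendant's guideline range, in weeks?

Base offense level for trafficking in stolen goods: 17.
R1 applies (level before this adjustment is 17 ≥ 16, so +5): 17 + 5 = 22.
R2 applies: 22 + 1 = 23.
R3 applies: 23 + 1 = 24.
R4 applies (level before this adjustment is 24 ≥ 12, so +5): 24 + 5 = 29.
R5 does not apply.
R6 applies: 29 − 3 = 26.
Level 26 exceeds the maximum of 19; capped at 19.
Final offense level: 19.
Criminal history: 10 prior points → Category D (7+).
Level 19 falls in the 18-19 band.
Grid: Level 18-19 × Category D = 228-256 weeks.

228-256 weeks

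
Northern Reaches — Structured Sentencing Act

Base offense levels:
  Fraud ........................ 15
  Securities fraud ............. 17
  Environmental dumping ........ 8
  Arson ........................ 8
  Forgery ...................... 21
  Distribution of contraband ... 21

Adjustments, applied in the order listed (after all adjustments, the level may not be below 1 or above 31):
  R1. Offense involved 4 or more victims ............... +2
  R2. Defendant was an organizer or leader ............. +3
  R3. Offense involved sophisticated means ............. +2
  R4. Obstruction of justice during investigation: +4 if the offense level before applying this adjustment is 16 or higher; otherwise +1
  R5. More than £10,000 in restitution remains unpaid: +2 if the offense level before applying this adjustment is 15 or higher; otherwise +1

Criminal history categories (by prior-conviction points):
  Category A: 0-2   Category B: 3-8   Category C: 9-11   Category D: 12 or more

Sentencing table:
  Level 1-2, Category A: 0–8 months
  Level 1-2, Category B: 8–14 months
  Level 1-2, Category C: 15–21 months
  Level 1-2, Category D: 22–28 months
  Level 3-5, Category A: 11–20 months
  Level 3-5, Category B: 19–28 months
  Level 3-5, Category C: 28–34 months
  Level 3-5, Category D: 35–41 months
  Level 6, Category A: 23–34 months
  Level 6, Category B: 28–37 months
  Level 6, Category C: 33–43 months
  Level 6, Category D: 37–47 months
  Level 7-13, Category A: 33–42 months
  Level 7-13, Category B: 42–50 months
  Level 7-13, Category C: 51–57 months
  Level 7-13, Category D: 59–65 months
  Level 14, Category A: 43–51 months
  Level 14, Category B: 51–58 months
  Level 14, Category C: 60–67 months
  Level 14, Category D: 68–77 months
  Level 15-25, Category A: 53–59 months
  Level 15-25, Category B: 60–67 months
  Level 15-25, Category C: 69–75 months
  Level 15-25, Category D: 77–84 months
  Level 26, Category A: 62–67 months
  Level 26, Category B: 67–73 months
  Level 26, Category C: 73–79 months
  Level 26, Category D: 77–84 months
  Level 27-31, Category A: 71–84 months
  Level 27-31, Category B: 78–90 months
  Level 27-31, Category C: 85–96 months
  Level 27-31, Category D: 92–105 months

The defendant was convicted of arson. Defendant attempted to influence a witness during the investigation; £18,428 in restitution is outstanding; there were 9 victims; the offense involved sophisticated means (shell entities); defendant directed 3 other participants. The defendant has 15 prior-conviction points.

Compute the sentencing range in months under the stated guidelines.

77-84 months

Base offense level for arson: 8.
R1 applies: 8 + 2 = 10.
R2 applies: 10 + 3 = 13.
R3 applies: 13 + 2 = 15.
R4 applies (level before this adjustment is 15 < 16, so +1): 15 + 1 = 16.
R5 applies (level before this adjustment is 16 ≥ 15, so +2): 16 + 2 = 18.
Final offense level: 18.
Criminal history: 15 prior points → Category D (12+).
Level 18 falls in the 15-25 band.
Grid: Level 15-25 × Category D = 77-84 months.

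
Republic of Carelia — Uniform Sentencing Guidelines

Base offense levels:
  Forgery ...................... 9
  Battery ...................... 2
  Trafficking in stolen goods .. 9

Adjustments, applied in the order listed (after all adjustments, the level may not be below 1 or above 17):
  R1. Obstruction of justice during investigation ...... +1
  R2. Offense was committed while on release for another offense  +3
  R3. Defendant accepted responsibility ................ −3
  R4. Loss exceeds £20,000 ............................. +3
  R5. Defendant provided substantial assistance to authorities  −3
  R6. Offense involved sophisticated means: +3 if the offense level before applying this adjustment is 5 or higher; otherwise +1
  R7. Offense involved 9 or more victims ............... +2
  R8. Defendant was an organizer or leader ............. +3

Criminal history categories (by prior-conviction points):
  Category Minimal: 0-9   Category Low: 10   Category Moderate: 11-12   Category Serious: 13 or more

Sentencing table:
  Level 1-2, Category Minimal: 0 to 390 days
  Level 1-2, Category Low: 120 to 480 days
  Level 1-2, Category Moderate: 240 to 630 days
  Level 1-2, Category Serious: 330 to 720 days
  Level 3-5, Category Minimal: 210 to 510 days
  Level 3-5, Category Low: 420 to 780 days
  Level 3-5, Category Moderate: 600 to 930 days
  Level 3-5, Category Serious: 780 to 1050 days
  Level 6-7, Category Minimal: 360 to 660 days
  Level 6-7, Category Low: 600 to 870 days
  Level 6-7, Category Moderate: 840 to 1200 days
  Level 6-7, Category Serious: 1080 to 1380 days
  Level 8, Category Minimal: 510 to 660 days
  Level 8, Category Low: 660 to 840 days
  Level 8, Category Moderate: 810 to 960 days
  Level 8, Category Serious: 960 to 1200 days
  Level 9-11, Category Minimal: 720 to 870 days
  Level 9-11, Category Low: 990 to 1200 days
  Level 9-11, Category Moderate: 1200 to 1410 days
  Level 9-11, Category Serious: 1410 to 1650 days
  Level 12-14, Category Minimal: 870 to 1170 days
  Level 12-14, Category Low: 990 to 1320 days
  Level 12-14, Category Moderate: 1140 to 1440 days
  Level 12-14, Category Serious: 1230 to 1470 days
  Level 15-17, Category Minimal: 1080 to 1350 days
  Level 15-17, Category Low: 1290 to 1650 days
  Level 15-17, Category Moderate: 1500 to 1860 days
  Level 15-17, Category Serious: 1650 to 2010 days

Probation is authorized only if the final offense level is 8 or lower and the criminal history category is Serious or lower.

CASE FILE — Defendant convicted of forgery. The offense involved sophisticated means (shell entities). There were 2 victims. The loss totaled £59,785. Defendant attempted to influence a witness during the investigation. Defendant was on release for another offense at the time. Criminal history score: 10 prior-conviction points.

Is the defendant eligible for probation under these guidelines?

No

Base offense level for forgery: 9.
R1 applies: 9 + 1 = 10.
R2 applies: 10 + 3 = 13.
R3 does not apply.
R4 applies: 13 + 3 = 16.
R5 does not apply.
R6 applies (level before this adjustment is 16 ≥ 5, so +3): 16 + 3 = 19.
R8 does not apply.
Level 19 exceeds the maximum of 17; capped at 17.
Final offense level: 17.
Criminal history: 10 prior points → Category Low (10).
Level 17 falls in the 15-17 band.
Grid: Level 15-17 × Category Low = 1290-1650 days.
Probation check: level 17 > 8 and category Low ≤ Serious → not eligible.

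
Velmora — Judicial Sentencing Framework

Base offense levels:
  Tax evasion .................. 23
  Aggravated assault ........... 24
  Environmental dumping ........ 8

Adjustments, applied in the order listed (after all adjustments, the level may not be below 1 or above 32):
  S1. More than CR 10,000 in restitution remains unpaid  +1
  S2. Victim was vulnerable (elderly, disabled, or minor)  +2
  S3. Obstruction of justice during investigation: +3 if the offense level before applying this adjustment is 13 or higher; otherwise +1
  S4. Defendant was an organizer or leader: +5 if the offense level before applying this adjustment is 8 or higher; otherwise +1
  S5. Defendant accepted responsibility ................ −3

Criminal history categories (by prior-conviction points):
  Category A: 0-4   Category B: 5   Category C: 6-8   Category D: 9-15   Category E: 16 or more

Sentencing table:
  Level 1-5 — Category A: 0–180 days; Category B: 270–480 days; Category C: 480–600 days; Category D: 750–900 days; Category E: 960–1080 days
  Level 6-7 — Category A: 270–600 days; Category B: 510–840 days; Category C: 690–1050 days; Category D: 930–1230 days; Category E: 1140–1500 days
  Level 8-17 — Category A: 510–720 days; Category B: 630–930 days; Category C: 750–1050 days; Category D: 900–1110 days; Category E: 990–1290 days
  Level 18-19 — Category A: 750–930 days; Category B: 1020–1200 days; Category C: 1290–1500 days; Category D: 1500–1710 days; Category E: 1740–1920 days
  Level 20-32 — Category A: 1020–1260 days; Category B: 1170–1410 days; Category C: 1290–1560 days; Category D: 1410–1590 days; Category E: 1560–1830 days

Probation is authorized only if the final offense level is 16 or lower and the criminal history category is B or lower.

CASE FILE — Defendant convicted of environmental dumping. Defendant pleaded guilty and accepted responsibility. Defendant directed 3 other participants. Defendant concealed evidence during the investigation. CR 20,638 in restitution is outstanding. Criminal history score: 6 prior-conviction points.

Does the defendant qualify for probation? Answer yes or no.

Base offense level for environmental dumping: 8.
S1 applies: 8 + 1 = 9.
S3 applies (level before this adjustment is 9 < 13, so +1): 9 + 1 = 10.
S4 applies (level before this adjustment is 10 ≥ 8, so +5): 10 + 5 = 15.
S5 applies: 15 − 3 = 12.
Final offense level: 12.
Criminal history: 6 prior points → Category C (6-8).
Level 12 falls in the 8-17 band.
Grid: Level 8-17 × Category C = 750-1050 days.
Probation check: level 12 ≤ 16 and category C > B → not eligible.

No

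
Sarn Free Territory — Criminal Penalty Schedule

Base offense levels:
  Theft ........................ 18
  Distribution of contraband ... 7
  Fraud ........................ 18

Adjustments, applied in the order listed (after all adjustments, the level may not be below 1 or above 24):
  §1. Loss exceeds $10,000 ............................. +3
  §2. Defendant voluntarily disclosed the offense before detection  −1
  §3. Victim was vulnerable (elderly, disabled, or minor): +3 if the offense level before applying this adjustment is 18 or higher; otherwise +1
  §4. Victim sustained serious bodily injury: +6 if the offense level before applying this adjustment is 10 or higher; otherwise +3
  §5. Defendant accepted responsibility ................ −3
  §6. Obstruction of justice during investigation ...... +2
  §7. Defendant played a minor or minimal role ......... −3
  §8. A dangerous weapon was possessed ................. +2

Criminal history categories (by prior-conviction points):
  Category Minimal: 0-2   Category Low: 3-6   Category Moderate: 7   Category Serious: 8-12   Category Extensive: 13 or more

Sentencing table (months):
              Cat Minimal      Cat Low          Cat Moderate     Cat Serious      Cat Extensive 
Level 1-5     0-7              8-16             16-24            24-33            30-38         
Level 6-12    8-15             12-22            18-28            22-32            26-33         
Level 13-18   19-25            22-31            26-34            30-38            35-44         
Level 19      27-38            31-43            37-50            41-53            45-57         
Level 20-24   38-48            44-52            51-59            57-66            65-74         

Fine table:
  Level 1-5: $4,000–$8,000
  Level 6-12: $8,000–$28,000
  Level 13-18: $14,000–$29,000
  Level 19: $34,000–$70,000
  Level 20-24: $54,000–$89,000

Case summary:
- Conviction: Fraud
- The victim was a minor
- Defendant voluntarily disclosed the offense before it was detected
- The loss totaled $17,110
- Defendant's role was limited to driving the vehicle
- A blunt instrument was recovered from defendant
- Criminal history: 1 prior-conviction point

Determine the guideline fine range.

$54,000–$89,000

Base offense level for fraud: 18.
§1 applies: 18 + 3 = 21.
§2 applies: 21 − 1 = 20.
§3 applies (level before this adjustment is 20 ≥ 18, so +3): 20 + 3 = 23.
§4 does not apply.
§6 does not apply.
§7 applies: 23 − 3 = 20.
§8 applies: 20 + 2 = 22.
Final offense level: 22.
Level 22 falls in the 20-24 band.
Fine table: Level 20-24 → $54,000–$89,000.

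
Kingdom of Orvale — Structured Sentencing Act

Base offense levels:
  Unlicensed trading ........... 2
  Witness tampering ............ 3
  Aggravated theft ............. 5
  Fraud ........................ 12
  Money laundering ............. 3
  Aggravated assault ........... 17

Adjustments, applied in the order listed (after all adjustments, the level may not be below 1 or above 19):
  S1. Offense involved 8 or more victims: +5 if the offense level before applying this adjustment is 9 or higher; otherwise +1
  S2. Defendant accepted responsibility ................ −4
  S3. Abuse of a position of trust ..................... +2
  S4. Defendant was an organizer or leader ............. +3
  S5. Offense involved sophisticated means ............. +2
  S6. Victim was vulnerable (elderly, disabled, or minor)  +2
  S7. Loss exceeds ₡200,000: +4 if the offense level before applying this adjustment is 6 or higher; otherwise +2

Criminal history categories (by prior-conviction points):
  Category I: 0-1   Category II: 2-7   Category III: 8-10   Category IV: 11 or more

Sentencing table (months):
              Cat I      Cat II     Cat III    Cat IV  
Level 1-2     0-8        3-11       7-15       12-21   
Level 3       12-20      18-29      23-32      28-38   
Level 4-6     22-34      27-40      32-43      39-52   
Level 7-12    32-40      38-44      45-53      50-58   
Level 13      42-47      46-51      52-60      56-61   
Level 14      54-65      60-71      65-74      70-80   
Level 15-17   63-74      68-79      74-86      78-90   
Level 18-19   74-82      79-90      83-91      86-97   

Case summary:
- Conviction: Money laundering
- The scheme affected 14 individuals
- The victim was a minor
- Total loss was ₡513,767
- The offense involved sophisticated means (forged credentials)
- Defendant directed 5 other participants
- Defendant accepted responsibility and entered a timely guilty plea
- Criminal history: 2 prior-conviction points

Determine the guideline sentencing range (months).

Base offense level for money laundering: 3.
S1 applies (level before this adjustment is 3 < 9, so +1): 3 + 1 = 4.
S2 applies: 4 − 4 = 0.
S4 applies: 0 + 3 = 3.
S5 applies: 3 + 2 = 5.
S6 applies: 5 + 2 = 7.
S7 applies (level before this adjustment is 7 ≥ 6, so +4): 7 + 4 = 11.
Final offense level: 11.
Criminal history: 2 prior points → Category II (2-7).
Level 11 falls in the 7-12 band.
Grid: Level 7-12 × Category II = 38-44 months.

38-44 months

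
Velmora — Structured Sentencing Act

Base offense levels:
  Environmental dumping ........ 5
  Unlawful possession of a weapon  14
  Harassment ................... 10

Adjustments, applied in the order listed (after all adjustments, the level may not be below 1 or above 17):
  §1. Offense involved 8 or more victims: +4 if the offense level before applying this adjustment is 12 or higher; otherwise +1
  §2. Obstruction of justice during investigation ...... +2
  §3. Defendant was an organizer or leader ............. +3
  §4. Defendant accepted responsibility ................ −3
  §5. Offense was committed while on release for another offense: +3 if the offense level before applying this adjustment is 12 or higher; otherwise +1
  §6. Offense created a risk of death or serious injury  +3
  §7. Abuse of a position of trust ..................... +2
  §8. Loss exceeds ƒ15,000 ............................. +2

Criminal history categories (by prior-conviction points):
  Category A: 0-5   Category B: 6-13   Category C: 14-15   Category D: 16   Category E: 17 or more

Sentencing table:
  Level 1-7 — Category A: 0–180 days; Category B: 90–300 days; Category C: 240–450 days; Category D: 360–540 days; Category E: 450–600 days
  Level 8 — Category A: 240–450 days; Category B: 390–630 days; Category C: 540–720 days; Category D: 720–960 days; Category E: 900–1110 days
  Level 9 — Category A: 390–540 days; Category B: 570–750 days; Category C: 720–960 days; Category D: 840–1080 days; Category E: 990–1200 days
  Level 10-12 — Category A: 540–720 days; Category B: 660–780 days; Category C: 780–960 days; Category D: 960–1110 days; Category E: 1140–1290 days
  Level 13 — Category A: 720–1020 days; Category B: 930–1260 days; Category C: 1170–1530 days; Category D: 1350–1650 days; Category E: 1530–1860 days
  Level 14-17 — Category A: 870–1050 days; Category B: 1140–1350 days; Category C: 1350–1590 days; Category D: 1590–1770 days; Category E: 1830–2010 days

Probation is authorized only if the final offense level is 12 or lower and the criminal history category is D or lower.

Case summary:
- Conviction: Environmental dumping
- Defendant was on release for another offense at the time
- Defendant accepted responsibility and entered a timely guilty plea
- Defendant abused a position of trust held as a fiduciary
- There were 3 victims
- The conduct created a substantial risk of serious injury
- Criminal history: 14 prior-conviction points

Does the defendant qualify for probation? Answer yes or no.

Base offense level for environmental dumping: 5.
§1 does not apply.
§2 does not apply.
§4 applies: 5 − 3 = 2.
§5 applies (level before this adjustment is 2 < 12, so +1): 2 + 1 = 3.
§6 applies: 3 + 3 = 6.
§7 applies: 6 + 2 = 8.
Final offense level: 8.
Criminal history: 14 prior points → Category C (14-15).
Level 8 falls in the 8 band.
Grid: Level 8 × Category C = 540-720 days.
Probation check: level 8 ≤ 12 and category C ≤ D → eligible.

Yes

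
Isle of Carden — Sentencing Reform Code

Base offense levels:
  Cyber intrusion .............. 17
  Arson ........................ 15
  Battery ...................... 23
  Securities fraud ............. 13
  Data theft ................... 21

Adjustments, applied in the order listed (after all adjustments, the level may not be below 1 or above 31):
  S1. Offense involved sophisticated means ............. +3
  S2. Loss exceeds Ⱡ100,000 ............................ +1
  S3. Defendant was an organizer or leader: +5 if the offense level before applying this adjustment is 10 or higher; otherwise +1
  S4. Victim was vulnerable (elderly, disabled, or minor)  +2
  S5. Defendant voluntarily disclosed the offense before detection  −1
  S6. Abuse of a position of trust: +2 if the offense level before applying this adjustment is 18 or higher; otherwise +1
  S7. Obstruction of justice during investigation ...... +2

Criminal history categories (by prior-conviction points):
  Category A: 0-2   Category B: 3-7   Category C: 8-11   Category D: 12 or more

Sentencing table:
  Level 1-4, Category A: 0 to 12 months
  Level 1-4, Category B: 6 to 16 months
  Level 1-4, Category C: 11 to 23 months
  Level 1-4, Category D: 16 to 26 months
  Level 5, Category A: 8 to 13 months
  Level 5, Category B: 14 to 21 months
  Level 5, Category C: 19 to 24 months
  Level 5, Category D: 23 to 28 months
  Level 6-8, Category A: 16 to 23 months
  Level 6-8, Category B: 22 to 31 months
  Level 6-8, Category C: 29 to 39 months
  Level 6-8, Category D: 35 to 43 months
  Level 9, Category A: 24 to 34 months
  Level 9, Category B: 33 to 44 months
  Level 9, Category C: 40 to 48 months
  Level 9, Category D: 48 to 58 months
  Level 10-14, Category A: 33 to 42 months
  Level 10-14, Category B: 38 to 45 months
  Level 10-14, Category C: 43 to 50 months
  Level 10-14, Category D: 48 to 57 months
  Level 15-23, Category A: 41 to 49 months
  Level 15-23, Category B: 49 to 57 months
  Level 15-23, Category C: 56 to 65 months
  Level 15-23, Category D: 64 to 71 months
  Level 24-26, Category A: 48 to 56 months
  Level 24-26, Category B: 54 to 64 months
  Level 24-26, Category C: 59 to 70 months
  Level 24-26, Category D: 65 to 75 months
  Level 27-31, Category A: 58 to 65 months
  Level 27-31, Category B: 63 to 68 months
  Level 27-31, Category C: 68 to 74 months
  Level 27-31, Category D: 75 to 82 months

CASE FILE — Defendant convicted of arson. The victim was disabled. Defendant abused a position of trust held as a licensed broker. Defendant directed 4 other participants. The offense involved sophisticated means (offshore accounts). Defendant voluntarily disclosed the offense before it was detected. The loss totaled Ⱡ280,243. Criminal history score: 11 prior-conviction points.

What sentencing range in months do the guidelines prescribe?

68-74 months

Base offense level for arson: 15.
S1 applies: 15 + 3 = 18.
S2 applies: 18 + 1 = 19.
S3 applies (level before this adjustment is 19 ≥ 10, so +5): 19 + 5 = 24.
S4 applies: 24 + 2 = 26.
S5 applies: 26 − 1 = 25.
S6 applies (level before this adjustment is 25 ≥ 18, so +2): 25 + 2 = 27.
S7 does not apply.
Final offense level: 27.
Criminal history: 11 prior points → Category C (8-11).
Level 27 falls in the 27-31 band.
Grid: Level 27-31 × Category C = 68-74 months.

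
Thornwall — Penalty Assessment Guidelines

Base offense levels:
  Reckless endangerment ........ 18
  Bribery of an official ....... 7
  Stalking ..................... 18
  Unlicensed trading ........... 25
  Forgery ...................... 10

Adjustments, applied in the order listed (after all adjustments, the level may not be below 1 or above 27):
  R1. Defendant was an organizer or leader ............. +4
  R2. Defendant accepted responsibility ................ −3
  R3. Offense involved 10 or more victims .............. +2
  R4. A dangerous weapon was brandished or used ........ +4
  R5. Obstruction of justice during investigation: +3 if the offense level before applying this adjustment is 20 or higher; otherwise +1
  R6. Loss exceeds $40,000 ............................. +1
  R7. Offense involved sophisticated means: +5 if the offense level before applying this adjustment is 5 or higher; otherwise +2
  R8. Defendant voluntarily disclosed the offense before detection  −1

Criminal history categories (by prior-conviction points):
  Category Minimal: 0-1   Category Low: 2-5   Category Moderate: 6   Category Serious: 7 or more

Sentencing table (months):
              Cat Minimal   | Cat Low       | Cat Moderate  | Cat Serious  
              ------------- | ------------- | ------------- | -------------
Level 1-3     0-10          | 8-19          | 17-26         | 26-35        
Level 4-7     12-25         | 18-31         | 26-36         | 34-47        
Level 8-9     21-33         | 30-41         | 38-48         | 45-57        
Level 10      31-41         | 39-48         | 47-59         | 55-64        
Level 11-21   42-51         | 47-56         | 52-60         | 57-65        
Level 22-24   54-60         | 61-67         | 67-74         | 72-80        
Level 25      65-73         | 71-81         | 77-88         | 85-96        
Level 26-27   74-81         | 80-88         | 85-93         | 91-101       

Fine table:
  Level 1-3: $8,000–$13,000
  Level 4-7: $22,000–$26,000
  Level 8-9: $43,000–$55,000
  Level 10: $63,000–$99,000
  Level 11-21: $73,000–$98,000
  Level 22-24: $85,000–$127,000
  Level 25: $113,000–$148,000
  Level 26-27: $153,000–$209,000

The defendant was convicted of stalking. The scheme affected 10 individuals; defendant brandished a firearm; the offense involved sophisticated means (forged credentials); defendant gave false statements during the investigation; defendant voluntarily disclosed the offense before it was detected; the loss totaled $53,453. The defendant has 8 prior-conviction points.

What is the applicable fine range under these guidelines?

Base offense level for stalking: 18.
R1 does not apply.
R2 does not apply.
R3 applies: 18 + 2 = 20.
R4 applies: 20 + 4 = 24.
R5 applies (level before this adjustment is 24 ≥ 20, so +3): 24 + 3 = 27.
R6 applies: 27 + 1 = 28.
R7 applies (level before this adjustment is 28 ≥ 5, so +5): 28 + 5 = 33.
R8 applies: 33 − 1 = 32.
Level 32 exceeds the maximum of 27; capped at 27.
Final offense level: 27.
Level 27 falls in the 26-27 band.
Fine table: Level 26-27 → $153,000–$209,000.

$153,000–$209,000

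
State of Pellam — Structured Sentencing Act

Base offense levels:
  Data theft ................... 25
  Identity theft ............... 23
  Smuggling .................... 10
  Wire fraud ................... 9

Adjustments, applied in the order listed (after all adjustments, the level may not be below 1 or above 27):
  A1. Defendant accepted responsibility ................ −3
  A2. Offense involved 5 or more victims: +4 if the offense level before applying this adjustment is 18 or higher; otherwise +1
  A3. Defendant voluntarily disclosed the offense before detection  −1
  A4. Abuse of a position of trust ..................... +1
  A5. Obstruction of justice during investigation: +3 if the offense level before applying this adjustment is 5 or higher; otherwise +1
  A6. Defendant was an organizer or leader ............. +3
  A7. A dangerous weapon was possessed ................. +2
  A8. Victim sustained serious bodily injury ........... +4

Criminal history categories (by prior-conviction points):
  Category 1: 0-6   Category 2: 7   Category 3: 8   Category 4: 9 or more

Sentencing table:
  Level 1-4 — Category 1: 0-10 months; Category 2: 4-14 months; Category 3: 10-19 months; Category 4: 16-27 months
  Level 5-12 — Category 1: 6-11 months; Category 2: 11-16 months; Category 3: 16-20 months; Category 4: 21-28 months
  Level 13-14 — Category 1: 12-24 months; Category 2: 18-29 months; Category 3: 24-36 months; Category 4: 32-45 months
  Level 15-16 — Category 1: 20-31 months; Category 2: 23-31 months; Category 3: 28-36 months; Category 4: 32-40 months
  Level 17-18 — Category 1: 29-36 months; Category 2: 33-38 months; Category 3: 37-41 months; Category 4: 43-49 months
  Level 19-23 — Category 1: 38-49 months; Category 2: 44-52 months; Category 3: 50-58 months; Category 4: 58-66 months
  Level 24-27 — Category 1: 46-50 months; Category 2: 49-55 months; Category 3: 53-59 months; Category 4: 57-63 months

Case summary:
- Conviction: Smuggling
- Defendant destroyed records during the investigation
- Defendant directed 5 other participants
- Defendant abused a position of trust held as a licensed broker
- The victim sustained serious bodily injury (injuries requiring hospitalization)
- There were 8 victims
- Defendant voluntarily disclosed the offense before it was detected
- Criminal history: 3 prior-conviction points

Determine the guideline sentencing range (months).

Base offense level for smuggling: 10.
A2 applies (level before this adjustment is 10 < 18, so +1): 10 + 1 = 11.
A3 applies: 11 − 1 = 10.
A4 applies: 10 + 1 = 11.
A5 applies (level before this adjustment is 11 ≥ 5, so +3): 11 + 3 = 14.
A6 applies: 14 + 3 = 17.
A8 applies: 17 + 4 = 21.
Final offense level: 21.
Criminal history: 3 prior points → Category 1 (0-6).
Level 21 falls in the 19-23 band.
Grid: Level 19-23 × Category 1 = 38-49 months.

38-49 months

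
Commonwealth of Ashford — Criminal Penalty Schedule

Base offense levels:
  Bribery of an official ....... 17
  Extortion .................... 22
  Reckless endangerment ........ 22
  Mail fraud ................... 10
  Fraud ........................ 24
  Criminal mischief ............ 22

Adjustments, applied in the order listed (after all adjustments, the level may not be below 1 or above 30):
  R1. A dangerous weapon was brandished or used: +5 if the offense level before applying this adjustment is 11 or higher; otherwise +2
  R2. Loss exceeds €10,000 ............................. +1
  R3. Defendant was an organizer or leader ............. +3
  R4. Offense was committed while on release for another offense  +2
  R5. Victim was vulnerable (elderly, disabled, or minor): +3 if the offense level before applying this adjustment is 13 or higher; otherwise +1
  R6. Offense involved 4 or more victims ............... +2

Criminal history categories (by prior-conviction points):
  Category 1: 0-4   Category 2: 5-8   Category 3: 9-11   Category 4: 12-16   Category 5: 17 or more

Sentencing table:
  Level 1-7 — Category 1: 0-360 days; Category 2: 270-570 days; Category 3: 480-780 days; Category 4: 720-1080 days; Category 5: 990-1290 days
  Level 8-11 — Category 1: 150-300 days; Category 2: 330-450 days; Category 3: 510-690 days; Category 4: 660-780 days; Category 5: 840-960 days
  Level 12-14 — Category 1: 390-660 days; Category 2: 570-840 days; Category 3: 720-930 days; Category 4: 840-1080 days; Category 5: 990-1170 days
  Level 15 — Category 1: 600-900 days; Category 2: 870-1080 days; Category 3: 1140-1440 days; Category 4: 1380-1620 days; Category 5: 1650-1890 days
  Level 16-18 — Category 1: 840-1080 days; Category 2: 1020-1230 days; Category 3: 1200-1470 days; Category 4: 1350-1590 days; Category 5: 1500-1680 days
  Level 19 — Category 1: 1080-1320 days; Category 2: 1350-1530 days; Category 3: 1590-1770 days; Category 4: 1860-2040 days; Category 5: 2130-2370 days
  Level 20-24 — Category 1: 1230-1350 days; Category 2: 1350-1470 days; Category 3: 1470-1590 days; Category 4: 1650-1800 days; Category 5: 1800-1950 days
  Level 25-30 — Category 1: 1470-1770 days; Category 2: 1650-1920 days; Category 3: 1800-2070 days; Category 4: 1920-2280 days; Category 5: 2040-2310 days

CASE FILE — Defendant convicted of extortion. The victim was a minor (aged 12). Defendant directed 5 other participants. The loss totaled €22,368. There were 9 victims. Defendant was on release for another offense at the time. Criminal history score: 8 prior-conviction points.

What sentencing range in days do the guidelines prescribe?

1650-1920 days

Base offense level for extortion: 22.
R1 does not apply.
R2 applies: 22 + 1 = 23.
R3 applies: 23 + 3 = 26.
R4 applies: 26 + 2 = 28.
R5 applies (level before this adjustment is 28 ≥ 13, so +3): 28 + 3 = 31.
R6 applies: 31 + 2 = 33.
Level 33 exceeds the maximum of 30; capped at 30.
Final offense level: 30.
Criminal history: 8 prior points → Category 2 (5-8).
Level 30 falls in the 25-30 band.
Grid: Level 25-30 × Category 2 = 1650-1920 days.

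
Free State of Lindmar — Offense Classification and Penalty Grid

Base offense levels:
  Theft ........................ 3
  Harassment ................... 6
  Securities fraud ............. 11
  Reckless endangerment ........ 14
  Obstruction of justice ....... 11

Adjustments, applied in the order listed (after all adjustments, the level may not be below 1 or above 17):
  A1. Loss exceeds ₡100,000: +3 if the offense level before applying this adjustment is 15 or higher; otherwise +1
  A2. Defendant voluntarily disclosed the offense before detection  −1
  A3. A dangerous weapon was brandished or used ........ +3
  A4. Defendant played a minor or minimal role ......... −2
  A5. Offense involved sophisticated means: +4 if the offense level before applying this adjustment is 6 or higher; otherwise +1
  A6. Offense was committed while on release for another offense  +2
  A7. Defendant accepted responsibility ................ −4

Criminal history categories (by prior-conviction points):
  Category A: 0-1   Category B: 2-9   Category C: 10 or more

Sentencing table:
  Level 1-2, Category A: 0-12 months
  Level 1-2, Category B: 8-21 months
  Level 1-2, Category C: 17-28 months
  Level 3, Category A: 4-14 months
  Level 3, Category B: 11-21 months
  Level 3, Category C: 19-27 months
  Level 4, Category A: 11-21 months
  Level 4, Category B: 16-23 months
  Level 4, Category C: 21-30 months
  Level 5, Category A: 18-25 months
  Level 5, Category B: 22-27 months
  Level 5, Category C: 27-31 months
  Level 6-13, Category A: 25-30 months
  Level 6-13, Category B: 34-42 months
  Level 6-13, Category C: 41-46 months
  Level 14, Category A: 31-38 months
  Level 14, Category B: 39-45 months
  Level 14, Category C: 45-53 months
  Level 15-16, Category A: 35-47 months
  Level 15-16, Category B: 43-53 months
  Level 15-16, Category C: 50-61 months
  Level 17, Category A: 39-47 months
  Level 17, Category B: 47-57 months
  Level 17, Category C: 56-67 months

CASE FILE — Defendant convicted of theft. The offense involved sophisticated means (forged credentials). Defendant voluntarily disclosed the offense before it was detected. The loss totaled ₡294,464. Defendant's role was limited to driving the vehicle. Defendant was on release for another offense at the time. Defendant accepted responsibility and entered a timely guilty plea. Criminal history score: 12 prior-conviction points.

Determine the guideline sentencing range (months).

17-28 months

Base offense level for theft: 3.
A1 applies (level before this adjustment is 3 < 15, so +1): 3 + 1 = 4.
A2 applies: 4 − 1 = 3.
A4 applies: 3 − 2 = 1.
A5 applies (level before this adjustment is 1 < 6, so +1): 1 + 1 = 2.
A6 applies: 2 + 2 = 4.
A7 applies: 4 − 4 = 0.
Level 0 is below the minimum of 1; floored at 1.
Final offense level: 1.
Criminal history: 12 prior points → Category C (10+).
Level 1 falls in the 1-2 band.
Grid: Level 1-2 × Category C = 17-28 months.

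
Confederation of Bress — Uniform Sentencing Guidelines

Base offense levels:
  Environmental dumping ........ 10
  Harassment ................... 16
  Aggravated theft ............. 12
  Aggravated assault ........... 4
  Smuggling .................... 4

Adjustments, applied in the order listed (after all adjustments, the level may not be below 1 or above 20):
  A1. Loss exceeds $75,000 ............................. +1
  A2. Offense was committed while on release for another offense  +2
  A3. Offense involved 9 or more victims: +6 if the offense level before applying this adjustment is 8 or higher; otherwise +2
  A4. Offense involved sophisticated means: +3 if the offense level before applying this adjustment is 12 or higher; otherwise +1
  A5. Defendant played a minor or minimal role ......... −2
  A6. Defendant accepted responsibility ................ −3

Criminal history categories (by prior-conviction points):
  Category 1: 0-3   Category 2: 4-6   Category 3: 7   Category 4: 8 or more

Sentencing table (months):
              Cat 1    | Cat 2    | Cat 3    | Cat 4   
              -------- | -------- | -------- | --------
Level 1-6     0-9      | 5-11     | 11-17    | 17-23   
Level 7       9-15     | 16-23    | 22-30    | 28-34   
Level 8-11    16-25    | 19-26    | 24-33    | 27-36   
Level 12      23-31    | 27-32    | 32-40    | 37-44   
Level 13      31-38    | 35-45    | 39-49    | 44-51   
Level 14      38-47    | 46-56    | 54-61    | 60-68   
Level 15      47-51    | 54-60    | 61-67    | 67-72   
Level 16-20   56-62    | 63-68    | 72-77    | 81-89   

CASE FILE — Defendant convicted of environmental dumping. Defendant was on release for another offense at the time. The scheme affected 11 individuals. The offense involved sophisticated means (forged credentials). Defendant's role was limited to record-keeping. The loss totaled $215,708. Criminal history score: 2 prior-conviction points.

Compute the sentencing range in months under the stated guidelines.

56-62 months

Base offense level for environmental dumping: 10.
A1 applies: 10 + 1 = 11.
A2 applies: 11 + 2 = 13.
A3 applies (level before this adjustment is 13 ≥ 8, so +6): 13 + 6 = 19.
A4 applies (level before this adjustment is 19 ≥ 12, so +3): 19 + 3 = 22.
A5 applies: 22 − 2 = 20.
A6 does not apply.
Final offense level: 20.
Criminal history: 2 prior points → Category 1 (0-3).
Level 20 falls in the 16-20 band.
Grid: Level 16-20 × Category 1 = 56-62 months.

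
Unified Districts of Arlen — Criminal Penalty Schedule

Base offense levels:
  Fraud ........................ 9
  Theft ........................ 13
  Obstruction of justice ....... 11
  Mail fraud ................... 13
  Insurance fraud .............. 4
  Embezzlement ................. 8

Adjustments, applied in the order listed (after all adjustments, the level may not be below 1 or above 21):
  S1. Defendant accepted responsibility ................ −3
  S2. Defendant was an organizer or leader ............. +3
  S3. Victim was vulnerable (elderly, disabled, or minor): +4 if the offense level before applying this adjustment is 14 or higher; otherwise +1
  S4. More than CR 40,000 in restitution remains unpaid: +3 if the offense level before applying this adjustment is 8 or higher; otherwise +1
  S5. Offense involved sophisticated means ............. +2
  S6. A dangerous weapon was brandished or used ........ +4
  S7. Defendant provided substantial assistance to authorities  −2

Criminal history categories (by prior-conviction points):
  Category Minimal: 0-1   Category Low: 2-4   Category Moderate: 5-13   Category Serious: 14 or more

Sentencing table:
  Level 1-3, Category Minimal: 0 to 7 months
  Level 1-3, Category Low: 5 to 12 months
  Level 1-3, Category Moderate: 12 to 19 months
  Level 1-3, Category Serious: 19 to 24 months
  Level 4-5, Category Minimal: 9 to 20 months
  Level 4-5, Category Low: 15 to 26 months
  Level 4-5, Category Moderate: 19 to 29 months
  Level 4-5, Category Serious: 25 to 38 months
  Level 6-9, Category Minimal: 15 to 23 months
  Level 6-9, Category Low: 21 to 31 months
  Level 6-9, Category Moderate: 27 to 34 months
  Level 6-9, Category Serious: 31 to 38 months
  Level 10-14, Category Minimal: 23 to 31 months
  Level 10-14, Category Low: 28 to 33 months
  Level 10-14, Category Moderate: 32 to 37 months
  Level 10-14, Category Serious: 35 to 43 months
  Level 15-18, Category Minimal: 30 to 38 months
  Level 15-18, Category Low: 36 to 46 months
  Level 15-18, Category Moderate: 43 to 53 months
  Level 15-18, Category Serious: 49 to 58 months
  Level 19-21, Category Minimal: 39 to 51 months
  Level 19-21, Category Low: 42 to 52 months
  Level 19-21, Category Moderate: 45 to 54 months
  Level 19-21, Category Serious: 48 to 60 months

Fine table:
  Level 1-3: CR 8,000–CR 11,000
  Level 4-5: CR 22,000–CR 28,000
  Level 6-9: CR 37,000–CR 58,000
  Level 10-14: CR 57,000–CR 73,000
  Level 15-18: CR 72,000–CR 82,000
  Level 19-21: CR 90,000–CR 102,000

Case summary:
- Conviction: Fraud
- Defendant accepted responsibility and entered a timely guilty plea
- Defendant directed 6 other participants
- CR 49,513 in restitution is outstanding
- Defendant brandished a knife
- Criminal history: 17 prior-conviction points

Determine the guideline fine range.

Base offense level for fraud: 9.
S1 applies: 9 − 3 = 6.
S2 applies: 6 + 3 = 9.
S3 does not apply.
S4 applies (level before this adjustment is 9 ≥ 8, so +3): 9 + 3 = 12.
S6 applies: 12 + 4 = 16.
Final offense level: 16.
Level 16 falls in the 15-18 band.
Fine table: Level 15-18 → CR 72,000–CR 82,000.

CR 72,000–CR 82,000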